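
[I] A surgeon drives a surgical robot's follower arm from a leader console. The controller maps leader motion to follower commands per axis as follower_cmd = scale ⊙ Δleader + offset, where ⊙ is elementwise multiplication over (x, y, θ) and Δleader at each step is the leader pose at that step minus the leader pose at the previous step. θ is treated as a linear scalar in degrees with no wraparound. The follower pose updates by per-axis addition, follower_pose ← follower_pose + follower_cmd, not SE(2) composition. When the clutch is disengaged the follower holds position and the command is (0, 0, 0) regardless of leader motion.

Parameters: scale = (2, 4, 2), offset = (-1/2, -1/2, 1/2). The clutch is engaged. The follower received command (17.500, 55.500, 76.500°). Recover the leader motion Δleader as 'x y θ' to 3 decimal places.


axis x: (17.500 − -1/2) / (2) = 9.000
axis y: (55.500 − -1/2) / (4) = 14.000
axis θ: (76.500 − 1/2) / (2) = 38.000

9.000 14.000 38.000


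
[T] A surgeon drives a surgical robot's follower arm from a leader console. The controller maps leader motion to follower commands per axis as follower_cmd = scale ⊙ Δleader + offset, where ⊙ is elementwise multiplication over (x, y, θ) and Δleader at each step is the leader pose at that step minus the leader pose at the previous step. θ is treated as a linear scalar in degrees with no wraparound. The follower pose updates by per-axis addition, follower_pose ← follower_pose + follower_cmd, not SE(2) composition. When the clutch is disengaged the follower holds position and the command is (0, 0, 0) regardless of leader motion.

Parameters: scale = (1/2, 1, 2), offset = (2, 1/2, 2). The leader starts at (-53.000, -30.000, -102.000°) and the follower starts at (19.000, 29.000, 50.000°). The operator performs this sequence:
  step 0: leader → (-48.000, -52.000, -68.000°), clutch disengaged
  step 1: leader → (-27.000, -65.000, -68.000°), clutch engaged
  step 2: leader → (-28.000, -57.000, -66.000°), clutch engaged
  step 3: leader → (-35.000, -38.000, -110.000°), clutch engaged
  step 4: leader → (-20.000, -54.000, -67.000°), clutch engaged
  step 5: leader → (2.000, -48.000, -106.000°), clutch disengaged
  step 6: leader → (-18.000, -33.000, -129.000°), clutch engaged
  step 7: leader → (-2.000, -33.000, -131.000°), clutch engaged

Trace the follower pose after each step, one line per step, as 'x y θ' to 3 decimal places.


step 0: Δleader=(5.000, -22.000, 34.000°), disengaged; cmd=(0,0,0) → follower holds at (19.000, 29.000, 50.000°)
step 1: Δleader=(21.000, -13.000, 0.000°), engaged; cmd=(12.500, -12.500, 2.000°) → follower=(31.500, 16.500, 52.000°)
step 2: Δleader=(-1.000, 8.000, 2.000°), engaged; cmd=(1.500, 8.500, 6.000°) → follower=(33.000, 25.000, 58.000°)
step 3: Δleader=(-7.000, 19.000, -44.000°), engaged; cmd=(-1.500, 19.500, -86.000°) → follower=(31.500, 44.500, -28.000°)
step 4: Δleader=(15.000, -16.000, 43.000°), engaged; cmd=(9.500, -15.500, 88.000°) → follower=(41.000, 29.000, 60.000°)
step 5: Δleader=(22.000, 6.000, -39.000°), disengaged; cmd=(0,0,0) → follower holds at (41.000, 29.000, 60.000°)
step 6: Δleader=(-20.000, 15.000, -23.000°), engaged; cmd=(-8.000, 15.500, -44.000°) → follower=(33.000, 44.500, 16.000°)
step 7: Δleader=(16.000, 0.000, -2.000°), engaged; cmd=(10.000, 0.500, -2.000°) → follower=(43.000, 45.000, 14.000°)

19.000 29.000 50.000
31.500 16.500 52.000
33.000 25.000 58.000
31.500 44.500 -28.000
41.000 29.000 60.000
41.000 29.000 60.000
33.000 44.500 16.000
43.000 45.000 14.000


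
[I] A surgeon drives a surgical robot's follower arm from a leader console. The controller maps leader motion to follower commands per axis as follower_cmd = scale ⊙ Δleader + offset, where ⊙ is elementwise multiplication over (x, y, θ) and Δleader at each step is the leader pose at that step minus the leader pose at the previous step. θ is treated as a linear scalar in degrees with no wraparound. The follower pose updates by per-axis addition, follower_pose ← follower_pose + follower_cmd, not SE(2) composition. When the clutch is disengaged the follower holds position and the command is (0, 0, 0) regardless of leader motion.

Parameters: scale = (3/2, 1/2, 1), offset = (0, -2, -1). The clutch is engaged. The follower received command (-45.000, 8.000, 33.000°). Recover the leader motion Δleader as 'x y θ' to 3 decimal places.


-30.000 20.000 34.000

axis x: (-45.000 − 0) / (3/2) = -30.000
axis y: (8.000 − -2) / (1/2) = 20.000
axis θ: (33.000 − -1) / (1) = 34.000


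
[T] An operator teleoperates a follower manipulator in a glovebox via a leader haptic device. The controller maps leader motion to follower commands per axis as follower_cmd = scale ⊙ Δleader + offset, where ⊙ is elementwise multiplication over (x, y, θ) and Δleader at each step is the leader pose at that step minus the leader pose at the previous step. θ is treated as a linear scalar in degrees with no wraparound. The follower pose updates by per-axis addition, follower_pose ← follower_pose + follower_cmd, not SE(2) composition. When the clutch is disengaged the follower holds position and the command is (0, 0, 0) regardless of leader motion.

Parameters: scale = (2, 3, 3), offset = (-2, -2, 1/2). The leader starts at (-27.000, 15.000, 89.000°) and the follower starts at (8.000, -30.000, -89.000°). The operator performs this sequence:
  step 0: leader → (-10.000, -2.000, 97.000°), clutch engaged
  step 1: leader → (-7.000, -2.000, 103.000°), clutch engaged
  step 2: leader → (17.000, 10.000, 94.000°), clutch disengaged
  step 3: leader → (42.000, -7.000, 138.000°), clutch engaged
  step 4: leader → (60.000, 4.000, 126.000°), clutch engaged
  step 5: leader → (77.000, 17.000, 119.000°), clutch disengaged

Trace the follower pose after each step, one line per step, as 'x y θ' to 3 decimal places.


step 0: Δleader=(17.000, -17.000, 8.000°), engaged; cmd=(32.000, -53.000, 24.500°) → follower=(40.000, -83.000, -64.500°)
step 1: Δleader=(3.000, 0.000, 6.000°), engaged; cmd=(4.000, -2.000, 18.500°) → follower=(44.000, -85.000, -46.000°)
step 2: Δleader=(24.000, 12.000, -9.000°), disengaged; cmd=(0,0,0) → follower holds at (44.000, -85.000, -46.000°)
step 3: Δleader=(25.000, -17.000, 44.000°), engaged; cmd=(48.000, -53.000, 132.500°) → follower=(92.000, -138.000, 86.500°)
step 4: Δleader=(18.000, 11.000, -12.000°), engaged; cmd=(34.000, 31.000, -35.500°) → follower=(126.000, -107.000, 51.000°)
step 5: Δleader=(17.000, 13.000, -7.000°), disengaged; cmd=(0,0,0) → follower holds at (126.000, -107.000, 51.000°)

40.000 -83.000 -64.500
44.000 -85.000 -46.000
44.000 -85.000 -46.000
92.000 -138.000 86.500
126.000 -107.000 51.000
126.000 -107.000 51.000


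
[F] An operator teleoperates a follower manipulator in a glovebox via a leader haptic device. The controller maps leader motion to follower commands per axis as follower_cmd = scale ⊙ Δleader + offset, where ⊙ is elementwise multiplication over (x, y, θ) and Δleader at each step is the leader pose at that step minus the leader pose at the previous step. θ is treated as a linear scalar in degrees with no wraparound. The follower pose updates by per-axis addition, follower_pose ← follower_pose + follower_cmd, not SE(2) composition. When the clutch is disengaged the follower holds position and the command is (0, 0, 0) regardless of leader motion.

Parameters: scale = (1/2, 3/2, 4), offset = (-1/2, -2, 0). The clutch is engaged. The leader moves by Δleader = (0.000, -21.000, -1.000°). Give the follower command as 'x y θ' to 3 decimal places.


-0.500 -33.500 -4.000

axis x: 1/2·0.000 + -1/2 = -0.500
axis y: 3/2·-21.000 + -2 = -33.500
axis θ: 4·-1.000 + 0 = -4.000


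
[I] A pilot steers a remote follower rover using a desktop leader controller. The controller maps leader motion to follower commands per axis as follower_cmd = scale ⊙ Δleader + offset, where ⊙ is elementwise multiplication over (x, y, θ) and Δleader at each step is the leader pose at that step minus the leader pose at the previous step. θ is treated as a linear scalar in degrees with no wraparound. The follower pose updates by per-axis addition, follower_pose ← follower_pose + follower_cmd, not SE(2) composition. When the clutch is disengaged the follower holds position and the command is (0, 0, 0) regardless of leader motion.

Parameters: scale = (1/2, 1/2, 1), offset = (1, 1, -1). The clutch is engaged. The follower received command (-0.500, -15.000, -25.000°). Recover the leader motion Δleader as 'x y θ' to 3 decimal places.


axis x: (-0.500 − 1) / (1/2) = -3.000
axis y: (-15.000 − 1) / (1/2) = -32.000
axis θ: (-25.000 − -1) / (1) = -24.000

-3.000 -32.000 -24.000


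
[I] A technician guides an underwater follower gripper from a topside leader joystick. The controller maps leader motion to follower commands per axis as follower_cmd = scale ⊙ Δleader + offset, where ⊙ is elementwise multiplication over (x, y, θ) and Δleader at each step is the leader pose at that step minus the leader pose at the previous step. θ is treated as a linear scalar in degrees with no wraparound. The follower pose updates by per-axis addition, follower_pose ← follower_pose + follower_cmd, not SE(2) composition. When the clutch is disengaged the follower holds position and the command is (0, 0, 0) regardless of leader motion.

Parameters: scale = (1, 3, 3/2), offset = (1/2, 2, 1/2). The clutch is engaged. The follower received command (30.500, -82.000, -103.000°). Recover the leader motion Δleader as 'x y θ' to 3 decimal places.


30.000 -28.000 -69.000

axis x: (30.500 − 1/2) / (1) = 30.000
axis y: (-82.000 − 2) / (3) = -28.000
axis θ: (-103.000 − 1/2) / (3/2) = -69.000


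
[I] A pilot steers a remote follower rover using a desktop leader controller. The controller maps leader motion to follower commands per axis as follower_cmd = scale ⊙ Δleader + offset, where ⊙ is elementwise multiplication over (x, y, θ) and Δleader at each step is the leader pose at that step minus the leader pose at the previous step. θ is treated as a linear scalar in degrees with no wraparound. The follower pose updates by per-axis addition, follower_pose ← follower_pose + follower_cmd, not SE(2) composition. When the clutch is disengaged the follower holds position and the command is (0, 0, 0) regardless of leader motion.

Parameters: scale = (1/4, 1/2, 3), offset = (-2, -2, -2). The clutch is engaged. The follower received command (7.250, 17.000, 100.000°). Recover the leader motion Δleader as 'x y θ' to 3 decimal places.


axis x: (7.250 − -2) / (1/4) = 37.000
axis y: (17.000 − -2) / (1/2) = 38.000
axis θ: (100.000 − -2) / (3) = 34.000

37.000 38.000 34.000


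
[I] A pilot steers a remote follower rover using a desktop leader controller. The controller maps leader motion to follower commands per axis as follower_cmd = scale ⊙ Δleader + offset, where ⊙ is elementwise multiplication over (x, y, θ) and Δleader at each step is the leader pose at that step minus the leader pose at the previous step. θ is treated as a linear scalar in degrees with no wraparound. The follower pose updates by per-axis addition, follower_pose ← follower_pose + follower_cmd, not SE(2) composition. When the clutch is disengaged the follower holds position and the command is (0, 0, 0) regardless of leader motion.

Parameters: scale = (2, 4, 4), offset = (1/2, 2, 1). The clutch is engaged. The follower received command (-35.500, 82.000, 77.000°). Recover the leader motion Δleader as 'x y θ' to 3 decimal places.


-18.000 20.000 19.000

axis x: (-35.500 − 1/2) / (2) = -18.000
axis y: (82.000 − 2) / (4) = 20.000
axis θ: (77.000 − 1) / (4) = 19.000


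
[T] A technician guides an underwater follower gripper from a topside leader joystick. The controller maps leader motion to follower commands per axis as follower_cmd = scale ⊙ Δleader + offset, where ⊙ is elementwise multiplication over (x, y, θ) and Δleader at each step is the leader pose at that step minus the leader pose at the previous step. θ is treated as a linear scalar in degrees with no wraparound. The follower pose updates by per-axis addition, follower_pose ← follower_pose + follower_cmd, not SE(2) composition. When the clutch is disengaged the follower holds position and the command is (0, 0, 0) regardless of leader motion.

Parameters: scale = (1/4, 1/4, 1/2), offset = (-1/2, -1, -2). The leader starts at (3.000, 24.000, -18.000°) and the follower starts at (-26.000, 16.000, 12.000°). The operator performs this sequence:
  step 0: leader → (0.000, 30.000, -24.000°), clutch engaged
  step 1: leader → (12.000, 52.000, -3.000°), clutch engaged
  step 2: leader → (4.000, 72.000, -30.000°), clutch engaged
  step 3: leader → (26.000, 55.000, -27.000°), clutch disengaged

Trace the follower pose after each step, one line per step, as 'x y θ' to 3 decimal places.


-27.250 16.500 7.000
-24.750 21.000 15.500
-27.250 25.000 0.000
-27.250 25.000 0.000

step 0: Δleader=(-3.000, 6.000, -6.000°), engaged; cmd=(-1.250, 0.500, -5.000°) → follower=(-27.250, 16.500, 7.000°)
step 1: Δleader=(12.000, 22.000, 21.000°), engaged; cmd=(2.500, 4.500, 8.500°) → follower=(-24.750, 21.000, 15.500°)
step 2: Δleader=(-8.000, 20.000, -27.000°), engaged; cmd=(-2.500, 4.000, -15.500°) → follower=(-27.250, 25.000, 0.000°)
step 3: Δleader=(22.000, -17.000, 3.000°), disengaged; cmd=(0,0,0) → follower holds at (-27.250, 25.000, 0.000°)


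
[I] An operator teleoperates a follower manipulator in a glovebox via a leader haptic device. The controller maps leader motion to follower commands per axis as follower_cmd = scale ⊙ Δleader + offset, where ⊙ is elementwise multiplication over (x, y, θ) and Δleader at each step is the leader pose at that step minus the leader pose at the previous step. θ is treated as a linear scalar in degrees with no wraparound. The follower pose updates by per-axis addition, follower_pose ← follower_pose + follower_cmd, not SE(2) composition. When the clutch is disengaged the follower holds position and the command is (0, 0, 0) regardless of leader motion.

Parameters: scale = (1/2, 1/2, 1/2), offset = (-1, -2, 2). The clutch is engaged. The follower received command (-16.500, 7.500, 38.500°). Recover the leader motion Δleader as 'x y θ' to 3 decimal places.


axis x: (-16.500 − -1) / (1/2) = -31.000
axis y: (7.500 − -2) / (1/2) = 19.000
axis θ: (38.500 − 2) / (1/2) = 73.000

-31.000 19.000 73.000


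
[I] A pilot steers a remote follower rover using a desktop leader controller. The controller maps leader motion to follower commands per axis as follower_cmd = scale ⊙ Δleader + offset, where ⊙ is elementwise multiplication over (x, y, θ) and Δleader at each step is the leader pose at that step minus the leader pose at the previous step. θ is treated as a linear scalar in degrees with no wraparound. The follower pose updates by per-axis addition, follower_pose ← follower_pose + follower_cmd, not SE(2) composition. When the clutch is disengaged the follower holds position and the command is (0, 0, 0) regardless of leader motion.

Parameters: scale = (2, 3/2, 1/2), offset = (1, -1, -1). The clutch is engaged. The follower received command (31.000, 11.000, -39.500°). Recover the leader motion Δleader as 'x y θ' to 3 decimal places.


15.000 8.000 -77.000

axis x: (31.000 − 1) / (2) = 15.000
axis y: (11.000 − -1) / (3/2) = 8.000
axis θ: (-39.500 − -1) / (1/2) = -77.000


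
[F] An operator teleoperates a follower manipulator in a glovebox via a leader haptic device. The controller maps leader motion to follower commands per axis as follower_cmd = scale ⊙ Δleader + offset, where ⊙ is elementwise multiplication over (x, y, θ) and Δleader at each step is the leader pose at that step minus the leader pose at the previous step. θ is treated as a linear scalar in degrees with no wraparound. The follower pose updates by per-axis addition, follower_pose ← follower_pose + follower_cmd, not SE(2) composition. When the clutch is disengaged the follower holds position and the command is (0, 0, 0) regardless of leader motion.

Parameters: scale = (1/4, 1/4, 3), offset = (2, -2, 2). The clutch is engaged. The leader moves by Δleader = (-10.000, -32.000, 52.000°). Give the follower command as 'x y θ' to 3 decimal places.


-0.500 -10.000 158.000

axis x: 1/4·-10.000 + 2 = -0.500
axis y: 1/4·-32.000 + -2 = -10.000
axis θ: 3·52.000 + 2 = 158.000


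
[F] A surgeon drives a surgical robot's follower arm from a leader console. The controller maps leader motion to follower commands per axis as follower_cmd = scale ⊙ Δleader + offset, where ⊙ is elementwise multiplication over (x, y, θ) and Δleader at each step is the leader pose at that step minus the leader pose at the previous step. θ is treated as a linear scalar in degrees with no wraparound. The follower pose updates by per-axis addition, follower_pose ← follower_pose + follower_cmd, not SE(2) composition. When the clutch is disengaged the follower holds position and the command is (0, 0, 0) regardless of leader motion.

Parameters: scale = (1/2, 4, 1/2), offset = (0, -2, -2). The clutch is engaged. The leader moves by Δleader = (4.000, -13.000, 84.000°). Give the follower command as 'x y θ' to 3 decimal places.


axis x: 1/2·4.000 + 0 = 2.000
axis y: 4·-13.000 + -2 = -54.000
axis θ: 1/2·84.000 + -2 = 40.000

2.000 -54.000 40.000


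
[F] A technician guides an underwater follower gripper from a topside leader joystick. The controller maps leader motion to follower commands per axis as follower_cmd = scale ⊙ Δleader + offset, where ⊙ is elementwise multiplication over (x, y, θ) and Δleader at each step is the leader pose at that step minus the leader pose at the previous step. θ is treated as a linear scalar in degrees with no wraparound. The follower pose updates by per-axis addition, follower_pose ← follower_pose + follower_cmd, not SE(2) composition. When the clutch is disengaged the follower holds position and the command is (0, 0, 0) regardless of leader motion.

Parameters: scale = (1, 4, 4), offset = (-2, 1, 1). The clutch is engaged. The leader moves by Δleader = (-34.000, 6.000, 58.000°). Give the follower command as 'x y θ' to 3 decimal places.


-36.000 25.000 233.000

axis x: 1·-34.000 + -2 = -36.000
axis y: 4·6.000 + 1 = 25.000
axis θ: 4·58.000 + 1 = 233.000


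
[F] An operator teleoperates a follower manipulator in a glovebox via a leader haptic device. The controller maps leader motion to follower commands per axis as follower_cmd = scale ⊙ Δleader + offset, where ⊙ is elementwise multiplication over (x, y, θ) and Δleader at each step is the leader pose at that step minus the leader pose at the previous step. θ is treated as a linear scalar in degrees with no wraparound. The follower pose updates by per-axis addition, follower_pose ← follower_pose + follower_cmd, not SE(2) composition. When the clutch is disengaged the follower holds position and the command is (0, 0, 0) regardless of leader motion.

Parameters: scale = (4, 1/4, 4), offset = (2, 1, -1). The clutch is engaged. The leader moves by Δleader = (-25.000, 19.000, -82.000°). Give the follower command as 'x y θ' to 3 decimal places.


-98.000 5.750 -329.000

axis x: 4·-25.000 + 2 = -98.000
axis y: 1/4·19.000 + 1 = 5.750
axis θ: 4·-82.000 + -1 = -329.000


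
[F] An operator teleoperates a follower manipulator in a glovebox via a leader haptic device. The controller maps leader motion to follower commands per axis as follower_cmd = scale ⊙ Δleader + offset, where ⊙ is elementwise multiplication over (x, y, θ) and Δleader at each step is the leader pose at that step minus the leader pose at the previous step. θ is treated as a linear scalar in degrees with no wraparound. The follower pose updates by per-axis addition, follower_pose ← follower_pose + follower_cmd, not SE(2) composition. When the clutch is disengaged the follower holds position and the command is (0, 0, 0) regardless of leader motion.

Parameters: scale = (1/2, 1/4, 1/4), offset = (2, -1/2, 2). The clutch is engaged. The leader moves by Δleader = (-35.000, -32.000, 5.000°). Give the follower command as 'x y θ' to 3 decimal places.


axis x: 1/2·-35.000 + 2 = -15.500
axis y: 1/4·-32.000 + -1/2 = -8.500
axis θ: 1/4·5.000 + 2 = 3.250

-15.500 -8.500 3.250


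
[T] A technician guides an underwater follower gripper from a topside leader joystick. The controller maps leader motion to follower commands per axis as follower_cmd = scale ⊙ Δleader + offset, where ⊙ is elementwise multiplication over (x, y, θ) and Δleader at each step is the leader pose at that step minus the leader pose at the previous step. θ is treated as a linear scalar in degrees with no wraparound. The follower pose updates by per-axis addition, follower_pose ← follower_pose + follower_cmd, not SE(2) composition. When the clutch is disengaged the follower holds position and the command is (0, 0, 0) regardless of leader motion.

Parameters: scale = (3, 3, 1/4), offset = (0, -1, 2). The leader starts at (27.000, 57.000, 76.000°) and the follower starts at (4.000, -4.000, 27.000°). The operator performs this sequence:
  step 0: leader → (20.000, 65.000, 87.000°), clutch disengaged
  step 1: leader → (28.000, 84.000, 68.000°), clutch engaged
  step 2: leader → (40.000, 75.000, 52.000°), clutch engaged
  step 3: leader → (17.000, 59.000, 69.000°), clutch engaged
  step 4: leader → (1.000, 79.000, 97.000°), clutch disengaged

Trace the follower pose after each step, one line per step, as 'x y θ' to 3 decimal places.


step 0: Δleader=(-7.000, 8.000, 11.000°), disengaged; cmd=(0,0,0) → follower holds at (4.000, -4.000, 27.000°)
step 1: Δleader=(8.000, 19.000, -19.000°), engaged; cmd=(24.000, 56.000, -2.750°) → follower=(28.000, 52.000, 24.250°)
step 2: Δleader=(12.000, -9.000, -16.000°), engaged; cmd=(36.000, -28.000, -2.000°) → follower=(64.000, 24.000, 22.250°)
step 3: Δleader=(-23.000, -16.000, 17.000°), engaged; cmd=(-69.000, -49.000, 6.250°) → follower=(-5.000, -25.000, 28.500°)
step 4: Δleader=(-16.000, 20.000, 28.000°), disengaged; cmd=(0,0,0) → follower holds at (-5.000, -25.000, 28.500°)

4.000 -4.000 27.000
28.000 52.000 24.250
64.000 24.000 22.250
-5.000 -25.000 28.500
-5.000 -25.000 28.500


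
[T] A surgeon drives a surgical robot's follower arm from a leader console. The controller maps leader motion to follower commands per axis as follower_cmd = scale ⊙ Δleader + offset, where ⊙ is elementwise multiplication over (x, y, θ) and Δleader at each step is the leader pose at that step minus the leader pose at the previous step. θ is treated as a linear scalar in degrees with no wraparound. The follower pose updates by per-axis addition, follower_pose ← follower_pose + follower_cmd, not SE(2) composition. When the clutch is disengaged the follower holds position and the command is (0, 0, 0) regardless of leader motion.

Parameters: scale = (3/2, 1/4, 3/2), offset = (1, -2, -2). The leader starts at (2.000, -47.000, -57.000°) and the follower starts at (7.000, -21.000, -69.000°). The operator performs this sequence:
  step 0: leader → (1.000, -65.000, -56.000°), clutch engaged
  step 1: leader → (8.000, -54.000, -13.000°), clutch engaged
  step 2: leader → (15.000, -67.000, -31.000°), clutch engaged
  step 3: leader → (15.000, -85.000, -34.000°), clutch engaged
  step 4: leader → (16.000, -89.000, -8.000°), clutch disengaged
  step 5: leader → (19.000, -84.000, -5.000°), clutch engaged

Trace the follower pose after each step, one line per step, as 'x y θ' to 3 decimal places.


6.500 -27.500 -69.500
18.000 -26.750 -7.000
29.500 -32.000 -36.000
30.500 -38.500 -42.500
30.500 -38.500 -42.500
36.000 -39.250 -40.000

step 0: Δleader=(-1.000, -18.000, 1.000°), engaged; cmd=(-0.500, -6.500, -0.500°) → follower=(6.500, -27.500, -69.500°)
step 1: Δleader=(7.000, 11.000, 43.000°), engaged; cmd=(11.500, 0.750, 62.500°) → follower=(18.000, -26.750, -7.000°)
step 2: Δleader=(7.000, -13.000, -18.000°), engaged; cmd=(11.500, -5.250, -29.000°) → follower=(29.500, -32.000, -36.000°)
step 3: Δleader=(0.000, -18.000, -3.000°), engaged; cmd=(1.000, -6.500, -6.500°) → follower=(30.500, -38.500, -42.500°)
step 4: Δleader=(1.000, -4.000, 26.000°), disengaged; cmd=(0,0,0) → follower holds at (30.500, -38.500, -42.500°)
step 5: Δleader=(3.000, 5.000, 3.000°), engaged; cmd=(5.500, -0.750, 2.500°) → follower=(36.000, -39.250, -40.000°)


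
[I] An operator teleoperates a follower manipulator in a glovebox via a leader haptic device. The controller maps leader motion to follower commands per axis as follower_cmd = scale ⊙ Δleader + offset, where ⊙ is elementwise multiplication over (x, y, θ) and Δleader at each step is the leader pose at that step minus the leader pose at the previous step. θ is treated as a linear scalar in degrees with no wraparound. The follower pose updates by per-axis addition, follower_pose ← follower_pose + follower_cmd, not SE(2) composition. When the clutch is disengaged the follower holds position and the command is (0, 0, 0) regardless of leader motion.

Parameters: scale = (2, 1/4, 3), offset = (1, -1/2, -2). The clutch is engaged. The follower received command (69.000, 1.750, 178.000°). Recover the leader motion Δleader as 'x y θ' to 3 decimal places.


34.000 9.000 60.000

axis x: (69.000 − 1) / (2) = 34.000
axis y: (1.750 − -1/2) / (1/4) = 9.000
axis θ: (178.000 − -2) / (3) = 60.000


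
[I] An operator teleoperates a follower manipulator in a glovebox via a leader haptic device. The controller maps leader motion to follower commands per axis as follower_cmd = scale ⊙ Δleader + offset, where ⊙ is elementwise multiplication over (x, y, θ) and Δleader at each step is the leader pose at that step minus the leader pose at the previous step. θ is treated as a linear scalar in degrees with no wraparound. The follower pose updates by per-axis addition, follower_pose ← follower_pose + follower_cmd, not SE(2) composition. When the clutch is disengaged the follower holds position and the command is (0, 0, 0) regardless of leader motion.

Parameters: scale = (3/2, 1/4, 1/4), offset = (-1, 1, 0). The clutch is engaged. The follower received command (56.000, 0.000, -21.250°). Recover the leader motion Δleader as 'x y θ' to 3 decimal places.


38.000 -4.000 -85.000

axis x: (56.000 − -1) / (3/2) = 38.000
axis y: (0.000 − 1) / (1/4) = -4.000
axis θ: (-21.250 − 0) / (1/4) = -85.000


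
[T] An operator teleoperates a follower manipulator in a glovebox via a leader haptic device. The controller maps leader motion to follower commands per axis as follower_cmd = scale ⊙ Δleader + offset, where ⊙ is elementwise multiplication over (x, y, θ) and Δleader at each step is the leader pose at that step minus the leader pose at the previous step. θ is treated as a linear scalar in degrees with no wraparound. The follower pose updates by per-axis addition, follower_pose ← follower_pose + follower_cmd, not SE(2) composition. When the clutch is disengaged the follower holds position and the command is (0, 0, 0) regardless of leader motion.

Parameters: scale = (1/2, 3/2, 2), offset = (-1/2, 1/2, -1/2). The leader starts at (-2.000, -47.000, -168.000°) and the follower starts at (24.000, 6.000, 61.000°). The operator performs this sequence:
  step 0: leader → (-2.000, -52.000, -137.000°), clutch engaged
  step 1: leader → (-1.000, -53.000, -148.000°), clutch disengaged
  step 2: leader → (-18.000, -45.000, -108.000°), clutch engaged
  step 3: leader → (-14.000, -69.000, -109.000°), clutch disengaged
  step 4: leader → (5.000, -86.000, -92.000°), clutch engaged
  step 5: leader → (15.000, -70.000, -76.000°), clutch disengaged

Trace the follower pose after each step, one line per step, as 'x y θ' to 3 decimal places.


step 0: Δleader=(0.000, -5.000, 31.000°), engaged; cmd=(-0.500, -7.000, 61.500°) → follower=(23.500, -1.000, 122.500°)
step 1: Δleader=(1.000, -1.000, -11.000°), disengaged; cmd=(0,0,0) → follower holds at (23.500, -1.000, 122.500°)
step 2: Δleader=(-17.000, 8.000, 40.000°), engaged; cmd=(-9.000, 12.500, 79.500°) → follower=(14.500, 11.500, 202.000°)
step 3: Δleader=(4.000, -24.000, -1.000°), disengaged; cmd=(0,0,0) → follower holds at (14.500, 11.500, 202.000°)
step 4: Δleader=(19.000, -17.000, 17.000°), engaged; cmd=(9.000, -25.000, 33.500°) → follower=(23.500, -13.500, 235.500°)
step 5: Δleader=(10.000, 16.000, 16.000°), disengaged; cmd=(0,0,0) → follower holds at (23.500, -13.500, 235.500°)

23.500 -1.000 122.500
23.500 -1.000 122.500
14.500 11.500 202.000
14.500 11.500 202.000
23.500 -13.500 235.500
23.500 -13.500 235.500


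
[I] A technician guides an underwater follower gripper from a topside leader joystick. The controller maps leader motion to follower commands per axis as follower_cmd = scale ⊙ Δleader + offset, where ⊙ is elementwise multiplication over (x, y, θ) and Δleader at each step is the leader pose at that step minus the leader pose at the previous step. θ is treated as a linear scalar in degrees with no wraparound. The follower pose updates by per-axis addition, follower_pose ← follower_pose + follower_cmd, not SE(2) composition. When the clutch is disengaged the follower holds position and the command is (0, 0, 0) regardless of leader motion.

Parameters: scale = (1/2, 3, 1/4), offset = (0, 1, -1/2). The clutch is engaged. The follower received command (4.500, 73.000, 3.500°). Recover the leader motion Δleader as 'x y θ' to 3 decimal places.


axis x: (4.500 − 0) / (1/2) = 9.000
axis y: (73.000 − 1) / (3) = 24.000
axis θ: (3.500 − -1/2) / (1/4) = 16.000

9.000 24.000 16.000


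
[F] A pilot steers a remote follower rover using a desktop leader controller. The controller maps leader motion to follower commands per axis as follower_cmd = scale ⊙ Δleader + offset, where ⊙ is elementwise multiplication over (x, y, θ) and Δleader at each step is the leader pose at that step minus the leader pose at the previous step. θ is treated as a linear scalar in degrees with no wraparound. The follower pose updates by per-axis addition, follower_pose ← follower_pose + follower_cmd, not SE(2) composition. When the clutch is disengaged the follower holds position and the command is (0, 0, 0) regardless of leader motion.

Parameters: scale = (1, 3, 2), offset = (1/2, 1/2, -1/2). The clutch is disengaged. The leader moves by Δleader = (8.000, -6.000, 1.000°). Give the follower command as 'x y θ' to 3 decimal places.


0.000 0.000 0.000

clutch disengaged → follower holds; cmd = (0, 0, 0)


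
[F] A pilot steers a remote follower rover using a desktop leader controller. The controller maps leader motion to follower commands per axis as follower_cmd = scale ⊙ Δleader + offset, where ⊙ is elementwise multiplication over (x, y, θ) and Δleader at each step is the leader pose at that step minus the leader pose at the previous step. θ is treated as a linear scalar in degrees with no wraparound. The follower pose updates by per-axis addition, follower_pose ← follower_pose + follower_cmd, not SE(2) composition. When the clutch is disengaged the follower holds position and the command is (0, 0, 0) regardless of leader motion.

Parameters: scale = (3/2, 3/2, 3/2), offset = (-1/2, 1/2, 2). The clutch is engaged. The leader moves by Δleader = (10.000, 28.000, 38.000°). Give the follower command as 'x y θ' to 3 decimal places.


axis x: 3/2·10.000 + -1/2 = 14.500
axis y: 3/2·28.000 + 1/2 = 42.500
axis θ: 3/2·38.000 + 2 = 59.000

14.500 42.500 59.000


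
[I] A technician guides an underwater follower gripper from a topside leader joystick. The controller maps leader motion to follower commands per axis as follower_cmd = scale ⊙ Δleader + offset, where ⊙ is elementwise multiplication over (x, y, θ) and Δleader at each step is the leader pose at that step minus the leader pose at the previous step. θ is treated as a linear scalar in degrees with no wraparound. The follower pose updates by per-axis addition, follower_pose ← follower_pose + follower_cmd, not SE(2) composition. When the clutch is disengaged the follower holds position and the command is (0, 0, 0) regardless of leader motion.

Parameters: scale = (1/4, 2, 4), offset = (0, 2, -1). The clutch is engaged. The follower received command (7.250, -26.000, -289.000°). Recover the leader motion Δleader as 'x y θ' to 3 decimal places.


29.000 -14.000 -72.000

axis x: (7.250 − 0) / (1/4) = 29.000
axis y: (-26.000 − 2) / (2) = -14.000
axis θ: (-289.000 − -1) / (4) = -72.000


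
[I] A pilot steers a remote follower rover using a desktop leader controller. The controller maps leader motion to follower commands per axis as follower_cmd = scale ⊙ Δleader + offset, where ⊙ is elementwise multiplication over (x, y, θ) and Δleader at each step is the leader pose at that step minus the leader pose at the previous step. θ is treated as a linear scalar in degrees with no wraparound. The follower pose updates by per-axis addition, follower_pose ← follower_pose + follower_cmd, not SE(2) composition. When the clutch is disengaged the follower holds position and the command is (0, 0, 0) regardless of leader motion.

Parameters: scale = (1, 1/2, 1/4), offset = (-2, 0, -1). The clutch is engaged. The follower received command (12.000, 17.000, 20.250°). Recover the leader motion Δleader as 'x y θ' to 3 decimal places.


axis x: (12.000 − -2) / (1) = 14.000
axis y: (17.000 − 0) / (1/2) = 34.000
axis θ: (20.250 − -1) / (1/4) = 85.000

14.000 34.000 85.000


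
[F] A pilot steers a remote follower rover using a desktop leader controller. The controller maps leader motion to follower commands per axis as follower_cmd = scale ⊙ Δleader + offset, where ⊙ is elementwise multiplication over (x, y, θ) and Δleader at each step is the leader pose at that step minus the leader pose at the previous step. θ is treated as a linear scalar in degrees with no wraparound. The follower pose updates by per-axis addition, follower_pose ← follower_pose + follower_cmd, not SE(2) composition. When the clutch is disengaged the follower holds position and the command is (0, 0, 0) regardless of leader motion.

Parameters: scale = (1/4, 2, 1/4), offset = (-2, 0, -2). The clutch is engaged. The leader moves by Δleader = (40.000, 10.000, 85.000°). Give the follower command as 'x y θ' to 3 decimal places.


8.000 20.000 19.250

axis x: 1/4·40.000 + -2 = 8.000
axis y: 2·10.000 + 0 = 20.000
axis θ: 1/4·85.000 + -2 = 19.250


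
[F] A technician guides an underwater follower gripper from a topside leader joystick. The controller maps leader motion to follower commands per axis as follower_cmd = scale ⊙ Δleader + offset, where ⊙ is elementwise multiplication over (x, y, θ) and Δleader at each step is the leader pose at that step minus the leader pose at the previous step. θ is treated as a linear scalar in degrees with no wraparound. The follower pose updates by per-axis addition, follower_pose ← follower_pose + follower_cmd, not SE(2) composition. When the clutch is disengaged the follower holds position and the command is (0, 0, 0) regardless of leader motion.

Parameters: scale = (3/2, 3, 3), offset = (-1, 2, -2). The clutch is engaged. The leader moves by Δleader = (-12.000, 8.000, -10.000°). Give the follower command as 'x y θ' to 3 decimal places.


-19.000 26.000 -32.000

axis x: 3/2·-12.000 + -1 = -19.000
axis y: 3·8.000 + 2 = 26.000
axis θ: 3·-10.000 + -2 = -32.000


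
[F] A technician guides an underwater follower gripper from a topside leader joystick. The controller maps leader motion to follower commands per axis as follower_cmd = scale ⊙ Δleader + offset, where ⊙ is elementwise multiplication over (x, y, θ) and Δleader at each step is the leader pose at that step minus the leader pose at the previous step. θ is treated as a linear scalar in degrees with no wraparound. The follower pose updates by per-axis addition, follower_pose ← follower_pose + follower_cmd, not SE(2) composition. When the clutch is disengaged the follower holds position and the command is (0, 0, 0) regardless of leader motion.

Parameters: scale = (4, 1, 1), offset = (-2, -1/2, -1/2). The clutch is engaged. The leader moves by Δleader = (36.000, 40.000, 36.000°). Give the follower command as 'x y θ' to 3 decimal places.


142.000 39.500 35.500

axis x: 4·36.000 + -2 = 142.000
axis y: 1·40.000 + -1/2 = 39.500
axis θ: 1·36.000 + -1/2 = 35.500


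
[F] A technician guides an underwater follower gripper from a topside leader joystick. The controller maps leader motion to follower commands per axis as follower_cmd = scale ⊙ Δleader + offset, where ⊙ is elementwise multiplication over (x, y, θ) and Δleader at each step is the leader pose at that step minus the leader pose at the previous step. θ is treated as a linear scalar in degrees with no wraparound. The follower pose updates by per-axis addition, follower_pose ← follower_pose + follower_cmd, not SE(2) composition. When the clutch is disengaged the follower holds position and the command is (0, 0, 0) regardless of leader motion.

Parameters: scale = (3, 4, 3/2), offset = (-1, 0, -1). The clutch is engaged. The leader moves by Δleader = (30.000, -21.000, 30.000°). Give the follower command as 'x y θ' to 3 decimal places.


89.000 -84.000 44.000

axis x: 3·30.000 + -1 = 89.000
axis y: 4·-21.000 + 0 = -84.000
axis θ: 3/2·30.000 + -1 = 44.000


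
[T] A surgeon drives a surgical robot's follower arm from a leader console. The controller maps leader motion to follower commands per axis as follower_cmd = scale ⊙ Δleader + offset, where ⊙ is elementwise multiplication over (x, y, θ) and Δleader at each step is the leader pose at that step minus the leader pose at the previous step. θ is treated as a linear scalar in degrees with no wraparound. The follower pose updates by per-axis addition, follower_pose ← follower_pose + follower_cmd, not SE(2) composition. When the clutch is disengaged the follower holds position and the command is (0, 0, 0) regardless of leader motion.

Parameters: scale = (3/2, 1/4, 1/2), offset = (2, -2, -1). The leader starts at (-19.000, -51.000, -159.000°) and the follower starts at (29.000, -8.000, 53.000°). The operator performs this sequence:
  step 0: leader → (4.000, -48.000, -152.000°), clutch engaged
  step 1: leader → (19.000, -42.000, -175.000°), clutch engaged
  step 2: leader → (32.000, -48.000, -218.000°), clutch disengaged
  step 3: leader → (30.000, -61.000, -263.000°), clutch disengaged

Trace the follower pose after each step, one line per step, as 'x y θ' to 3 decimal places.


65.500 -9.250 55.500
90.000 -9.750 43.000
90.000 -9.750 43.000
90.000 -9.750 43.000

step 0: Δleader=(23.000, 3.000, 7.000°), engaged; cmd=(36.500, -1.250, 2.500°) → follower=(65.500, -9.250, 55.500°)
step 1: Δleader=(15.000, 6.000, -23.000°), engaged; cmd=(24.500, -0.500, -12.500°) → follower=(90.000, -9.750, 43.000°)
step 2: Δleader=(13.000, -6.000, -43.000°), disengaged; cmd=(0,0,0) → follower holds at (90.000, -9.750, 43.000°)
step 3: Δleader=(-2.000, -13.000, -45.000°), disengaged; cmd=(0,0,0) → follower holds at (90.000, -9.750, 43.000°)


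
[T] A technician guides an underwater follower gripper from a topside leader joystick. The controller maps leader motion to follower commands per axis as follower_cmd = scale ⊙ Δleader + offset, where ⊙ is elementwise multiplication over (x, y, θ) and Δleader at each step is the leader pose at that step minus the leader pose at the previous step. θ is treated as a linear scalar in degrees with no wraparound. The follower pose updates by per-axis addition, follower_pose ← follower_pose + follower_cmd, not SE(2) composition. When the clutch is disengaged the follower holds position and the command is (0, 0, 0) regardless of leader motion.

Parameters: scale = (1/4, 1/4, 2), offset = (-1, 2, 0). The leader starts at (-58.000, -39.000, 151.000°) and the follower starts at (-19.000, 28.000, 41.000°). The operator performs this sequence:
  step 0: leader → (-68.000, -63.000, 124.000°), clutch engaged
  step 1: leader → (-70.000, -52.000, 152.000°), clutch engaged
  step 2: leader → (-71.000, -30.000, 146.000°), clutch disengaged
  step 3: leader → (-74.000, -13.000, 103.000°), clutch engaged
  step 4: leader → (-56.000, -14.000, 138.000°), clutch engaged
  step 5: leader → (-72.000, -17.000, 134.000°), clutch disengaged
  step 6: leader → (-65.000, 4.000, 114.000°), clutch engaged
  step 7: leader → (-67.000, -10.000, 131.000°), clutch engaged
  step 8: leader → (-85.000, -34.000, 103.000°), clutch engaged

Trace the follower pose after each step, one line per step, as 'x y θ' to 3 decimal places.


step 0: Δleader=(-10.000, -24.000, -27.000°), engaged; cmd=(-3.500, -4.000, -54.000°) → follower=(-22.500, 24.000, -13.000°)
step 1: Δleader=(-2.000, 11.000, 28.000°), engaged; cmd=(-1.500, 4.750, 56.000°) → follower=(-24.000, 28.750, 43.000°)
step 2: Δleader=(-1.000, 22.000, -6.000°), disengaged; cmd=(0,0,0) → follower holds at (-24.000, 28.750, 43.000°)
step 3: Δleader=(-3.000, 17.000, -43.000°), engaged; cmd=(-1.750, 6.250, -86.000°) → follower=(-25.750, 35.000, -43.000°)
step 4: Δleader=(18.000, -1.000, 35.000°), engaged; cmd=(3.500, 1.750, 70.000°) → follower=(-22.250, 36.750, 27.000°)
step 5: Δleader=(-16.000, -3.000, -4.000°), disengaged; cmd=(0,0,0) → follower holds at (-22.250, 36.750, 27.000°)
step 6: Δleader=(7.000, 21.000, -20.000°), engaged; cmd=(0.750, 7.250, -40.000°) → follower=(-21.500, 44.000, -13.000°)
step 7: Δleader=(-2.000, -14.000, 17.000°), engaged; cmd=(-1.500, -1.500, 34.000°) → follower=(-23.000, 42.500, 21.000°)
step 8: Δleader=(-18.000, -24.000, -28.000°), engaged; cmd=(-5.500, -4.000, -56.000°) → follower=(-28.500, 38.500, -35.000°)

-22.500 24.000 -13.000
-24.000 28.750 43.000
-24.000 28.750 43.000
-25.750 35.000 -43.000
-22.250 36.750 27.000
-22.250 36.750 27.000
-21.500 44.000 -13.000
-23.000 42.500 21.000
-28.500 38.500 -35.000
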